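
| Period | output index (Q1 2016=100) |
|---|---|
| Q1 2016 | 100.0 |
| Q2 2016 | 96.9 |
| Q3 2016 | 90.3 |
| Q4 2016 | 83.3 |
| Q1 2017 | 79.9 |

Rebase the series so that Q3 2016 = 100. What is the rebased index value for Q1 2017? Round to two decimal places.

Rebased(Q1 2017) = 79.9 / 90.3 × 100 = 88.4828

88.48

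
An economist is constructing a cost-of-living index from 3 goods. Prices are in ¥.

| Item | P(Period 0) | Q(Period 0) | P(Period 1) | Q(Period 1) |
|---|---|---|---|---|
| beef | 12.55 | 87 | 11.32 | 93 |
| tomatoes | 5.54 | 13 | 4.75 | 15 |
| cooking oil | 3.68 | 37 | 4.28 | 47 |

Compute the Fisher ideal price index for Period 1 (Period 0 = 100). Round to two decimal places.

Laspeyres component (base-period weights):
ΣP(Period 1)Q(Period 0) = 11.32×87 + 4.75×13 + 4.28×37 = 984.84 + 61.75 + 158.36 = 1204.95
ΣP(Period 0)Q(Period 0) = 12.55×87 + 5.54×13 + 3.68×37 = 1091.85 + 72.02 + 136.16 = 1300.03
L = 1204.95 / 1300.03 × 100 = 92.6863
Paasche component (current-period weights):
ΣP(Period 1)Q(Period 1) = 11.32×93 + 4.75×15 + 4.28×47 = 1052.76 + 71.25 + 201.16 = 1325.17
ΣP(Period 0)Q(Period 1) = 12.55×93 + 5.54×15 + 3.68×47 = 1167.15 + 83.1 + 172.96 = 1423.21
P = 1325.17 / 1423.21 × 100 = 93.1113
Fisher = √(L × P) = √(92.6863 × 93.1113) = 92.8986

92.90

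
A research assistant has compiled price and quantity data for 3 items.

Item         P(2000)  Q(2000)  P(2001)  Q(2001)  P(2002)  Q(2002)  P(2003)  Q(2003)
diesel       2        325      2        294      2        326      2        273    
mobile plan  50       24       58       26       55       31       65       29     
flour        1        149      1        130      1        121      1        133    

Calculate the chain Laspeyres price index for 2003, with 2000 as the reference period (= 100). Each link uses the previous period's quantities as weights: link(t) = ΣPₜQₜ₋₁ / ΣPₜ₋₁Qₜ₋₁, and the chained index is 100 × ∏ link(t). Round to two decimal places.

Link 2000→2001:
ΣP(2001)Q(2000) = 2×325 + 58×24 + 1×149 = 650 + 1392 + 149 = 2191
ΣP(2000)Q(2000) = 2×325 + 50×24 + 1×149 = 650 + 1200 + 149 = 1999
link = 2191/1999 = 1.096048
Link 2001→2002:
ΣP(2002)Q(2001) = 2×294 + 55×26 + 1×130 = 588 + 1430 + 130 = 2148
ΣP(2001)Q(2001) = 2×294 + 58×26 + 1×130 = 588 + 1508 + 130 = 2226
link = 2148/2226 = 0.964960
Link 2002→2003:
ΣP(2003)Q(2002) = 2×326 + 65×31 + 1×121 = 652 + 2015 + 121 = 2788
ΣP(2002)Q(2002) = 2×326 + 55×31 + 1×121 = 652 + 1705 + 121 = 2478
link = 2788/2478 = 1.125101
Chained index = 100 × 1.096048 × 0.964960 × 1.125101 = 118.9954

119.00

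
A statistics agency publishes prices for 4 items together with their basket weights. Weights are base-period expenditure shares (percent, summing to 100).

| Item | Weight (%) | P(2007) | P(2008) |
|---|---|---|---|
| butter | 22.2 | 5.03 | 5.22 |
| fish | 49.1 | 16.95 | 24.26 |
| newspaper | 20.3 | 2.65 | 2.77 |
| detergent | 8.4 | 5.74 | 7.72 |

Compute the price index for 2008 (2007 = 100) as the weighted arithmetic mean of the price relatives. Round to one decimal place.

butter: 22.2 × (5.22/5.03) = 22.2 × 1.037773 = 23.0386
fish: 49.1 × (24.26/16.95) = 49.1 × 1.431268 = 70.2753
newspaper: 20.3 × (2.77/2.65) = 20.3 × 1.045283 = 21.2192
detergent: 8.4 × (7.72/5.74) = 8.4 × 1.344948 = 11.2976
Index = Σ wᵢ·(p₁ᵢ/p₀ᵢ) = 23.0386 + 70.2753 + 21.2192 + 11.2976 = 125.8307

125.8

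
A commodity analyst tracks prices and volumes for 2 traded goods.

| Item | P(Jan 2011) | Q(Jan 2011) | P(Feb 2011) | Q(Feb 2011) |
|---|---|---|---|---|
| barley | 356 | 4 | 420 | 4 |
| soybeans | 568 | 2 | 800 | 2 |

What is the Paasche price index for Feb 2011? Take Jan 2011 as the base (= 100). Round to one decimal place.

128.1

Paasche price index uses current-period quantities as weights.
ΣP(Feb 2011)·Q(Feb 2011) = 420×4 + 800×2 = 1680 + 1600 = 3280
ΣP(Jan 2011)·Q(Feb 2011) = 356×4 + 568×2 = 1424 + 1136 = 2560
Index = 3280 / 2560 × 100 = 128.1250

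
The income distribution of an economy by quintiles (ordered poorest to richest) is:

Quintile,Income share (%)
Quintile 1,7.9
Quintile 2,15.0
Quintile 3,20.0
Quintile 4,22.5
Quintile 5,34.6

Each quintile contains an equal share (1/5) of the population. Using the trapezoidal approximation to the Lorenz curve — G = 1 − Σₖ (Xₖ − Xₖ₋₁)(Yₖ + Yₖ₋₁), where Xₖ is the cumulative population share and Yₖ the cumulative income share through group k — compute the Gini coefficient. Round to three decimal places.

Cumulative income shares Yₖ: 0.0790, 0.2290, 0.4290, 0.6540, 1.0000
Σ (Xₖ−Xₖ₋₁)(Yₖ+Yₖ₋₁) = (1/5)(0.0790+0.0000) + (1/5)(0.2290+0.0790) + (1/5)(0.4290+0.2290) + (1/5)(0.6540+0.4290) + (1/5)(1.0000+0.6540)
  = 0.0158 + 0.0616 + 0.1316 + 0.2166 + 0.3308 = 0.7564
G = 1 − 0.7564 = 0.2436

0.244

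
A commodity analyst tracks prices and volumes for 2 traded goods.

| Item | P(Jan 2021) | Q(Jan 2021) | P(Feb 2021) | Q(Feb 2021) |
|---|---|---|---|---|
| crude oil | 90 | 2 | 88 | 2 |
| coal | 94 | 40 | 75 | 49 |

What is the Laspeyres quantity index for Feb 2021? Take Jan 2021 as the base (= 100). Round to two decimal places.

Laspeyres quantity index uses base-period prices as weights.
ΣP(Jan 2021)·Q(Feb 2021) = 90×2 + 94×49 = 180 + 4606 = 4786
ΣP(Jan 2021)·Q(Jan 2021) = 90×2 + 94×40 = 180 + 3760 = 3940
Index = 4786 / 3940 × 100 = 121.4721

121.47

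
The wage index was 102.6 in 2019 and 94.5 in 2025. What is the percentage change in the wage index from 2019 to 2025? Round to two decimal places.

-7.89%

Change = (94.5 − 102.6) / 102.6 × 100
       = -8.1 / 102.6 × 100 = -7.8947%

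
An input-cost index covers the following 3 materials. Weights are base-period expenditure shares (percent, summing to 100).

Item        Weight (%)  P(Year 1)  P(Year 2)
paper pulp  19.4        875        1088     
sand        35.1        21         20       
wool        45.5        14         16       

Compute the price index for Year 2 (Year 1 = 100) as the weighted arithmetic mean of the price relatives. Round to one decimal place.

paper pulp: 19.4 × (1088/875) = 19.4 × 1.243429 = 24.1225
sand: 35.1 × (20/21) = 35.1 × 0.952381 = 33.4286
wool: 45.5 × (16/14) = 45.5 × 1.142857 = 52.0000
Index = Σ wᵢ·(p₁ᵢ/p₀ᵢ) = 24.1225 + 33.4286 + 52.0000 = 109.5511

109.6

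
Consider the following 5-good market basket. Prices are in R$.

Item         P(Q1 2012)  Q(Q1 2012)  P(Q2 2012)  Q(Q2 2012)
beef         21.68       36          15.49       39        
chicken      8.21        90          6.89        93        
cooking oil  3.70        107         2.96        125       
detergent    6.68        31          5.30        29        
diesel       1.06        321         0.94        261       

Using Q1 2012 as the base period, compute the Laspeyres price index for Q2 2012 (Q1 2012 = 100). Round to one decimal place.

79.6

Laspeyres price index uses base-period quantities as weights.
ΣP(Q2 2012)·Q(Q1 2012) = 15.49×36 + 6.89×90 + 2.96×107 + 5.30×31 + 0.94×321 = 557.64 + 620.1 + 316.72 + 164.3 + 301.74 = 1960.5
ΣP(Q1 2012)·Q(Q1 2012) = 21.68×36 + 8.21×90 + 3.70×107 + 6.68×31 + 1.06×321 = 780.48 + 738.9 + 395.9 + 207.08 + 340.26 = 2462.62
Index = 1960.5 / 2462.62 × 100 = 79.6103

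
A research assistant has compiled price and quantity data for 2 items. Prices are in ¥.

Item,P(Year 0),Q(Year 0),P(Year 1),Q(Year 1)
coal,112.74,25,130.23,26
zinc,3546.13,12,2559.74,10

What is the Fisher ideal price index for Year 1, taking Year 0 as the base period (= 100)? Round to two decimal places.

Laspeyres component (base-period weights):
ΣP(Year 1)Q(Year 0) = 130.23×25 + 2559.74×12 = 3255.75 + 30716.88 = 33972.63
ΣP(Year 0)Q(Year 0) = 112.74×25 + 3546.13×12 = 2818.5 + 42553.56 = 45372.06
L = 33972.63 / 45372.06 × 100 = 74.8757
Paasche component (current-period weights):
ΣP(Year 1)Q(Year 1) = 130.23×26 + 2559.74×10 = 3385.98 + 25597.4 = 28983.38
ΣP(Year 0)Q(Year 1) = 112.74×26 + 3546.13×10 = 2931.24 + 35461.3 = 38392.54
P = 28983.38 / 38392.54 × 100 = 75.4922
Fisher = √(L × P) = √(74.8757 × 75.4922) = 75.1833

75.18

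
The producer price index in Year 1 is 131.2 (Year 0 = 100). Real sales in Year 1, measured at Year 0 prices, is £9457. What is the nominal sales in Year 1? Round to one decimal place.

Nominal = Real × (Index/100) = 9457 × (131.2/100)
        = 9457 × 1.312 = 12407.5840

12407.6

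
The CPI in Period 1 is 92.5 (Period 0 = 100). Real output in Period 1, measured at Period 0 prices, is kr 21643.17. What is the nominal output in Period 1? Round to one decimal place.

20019.9

Nominal = Real × (Index/100) = 21643.17 × (92.5/100)
        = 21643.17 × 0.925 = 20019.9322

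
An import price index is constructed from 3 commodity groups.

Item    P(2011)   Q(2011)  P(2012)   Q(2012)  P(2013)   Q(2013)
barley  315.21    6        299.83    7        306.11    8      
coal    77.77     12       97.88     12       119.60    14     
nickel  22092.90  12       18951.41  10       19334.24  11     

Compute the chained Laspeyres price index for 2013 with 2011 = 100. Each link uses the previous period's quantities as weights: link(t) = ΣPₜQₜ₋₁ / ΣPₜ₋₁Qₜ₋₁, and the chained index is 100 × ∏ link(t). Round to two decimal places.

Link 2011→2012:
ΣP(2012)Q(2011) = 299.83×6 + 97.88×12 + 18951.41×12 = 1798.98 + 1174.56 + 227416.92 = 230390.46
ΣP(2011)Q(2011) = 315.21×6 + 77.77×12 + 22092.90×12 = 1891.26 + 933.24 + 265114.8 = 267939.3
link = 230390.46/267939.3 = 0.859861
Link 2012→2013:
ΣP(2013)Q(2012) = 306.11×7 + 119.60×12 + 19334.24×10 = 2142.77 + 1435.2 + 193342.4 = 196920.37
ΣP(2012)Q(2012) = 299.83×7 + 97.88×12 + 18951.41×10 = 2098.81 + 1174.56 + 189514.1 = 192787.47
link = 196920.37/192787.47 = 1.021438
Chained index = 100 × 0.859861 × 1.021438 = 87.8294

87.83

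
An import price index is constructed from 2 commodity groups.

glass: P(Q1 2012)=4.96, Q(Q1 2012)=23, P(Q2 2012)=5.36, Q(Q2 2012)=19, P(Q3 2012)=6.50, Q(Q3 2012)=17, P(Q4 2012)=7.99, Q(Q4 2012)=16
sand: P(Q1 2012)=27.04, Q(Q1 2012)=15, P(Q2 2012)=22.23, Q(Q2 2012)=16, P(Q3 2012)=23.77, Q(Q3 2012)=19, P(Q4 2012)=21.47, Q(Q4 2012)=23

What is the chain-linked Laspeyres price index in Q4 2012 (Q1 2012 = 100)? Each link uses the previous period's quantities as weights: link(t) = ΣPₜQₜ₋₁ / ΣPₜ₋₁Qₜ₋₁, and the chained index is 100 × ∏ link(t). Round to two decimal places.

93.62

Link Q1 2012→Q2 2012:
ΣP(Q2 2012)Q(Q1 2012) = 5.36×23 + 22.23×15 = 123.28 + 333.45 = 456.73
ΣP(Q1 2012)Q(Q1 2012) = 4.96×23 + 27.04×15 = 114.08 + 405.6 = 519.68
link = 456.73/519.68 = 0.878868
Link Q2 2012→Q3 2012:
ΣP(Q3 2012)Q(Q2 2012) = 6.50×19 + 23.77×16 = 123.5 + 380.32 = 503.82
ΣP(Q2 2012)Q(Q2 2012) = 5.36×19 + 22.23×16 = 101.84 + 355.68 = 457.52
link = 503.82/457.52 = 1.101198
Link Q3 2012→Q4 2012:
ΣP(Q4 2012)Q(Q3 2012) = 7.99×17 + 21.47×19 = 135.83 + 407.93 = 543.76
ΣP(Q3 2012)Q(Q3 2012) = 6.50×17 + 23.77×19 = 110.5 + 451.63 = 562.13
link = 543.76/562.13 = 0.967321
Chained index = 100 × 0.878868 × 1.101198 × 0.967321 = 93.6180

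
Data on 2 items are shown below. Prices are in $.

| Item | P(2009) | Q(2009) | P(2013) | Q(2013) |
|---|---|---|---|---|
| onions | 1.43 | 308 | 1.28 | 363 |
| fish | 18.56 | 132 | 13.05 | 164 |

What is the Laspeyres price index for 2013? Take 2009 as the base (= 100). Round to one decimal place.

73.2

Laspeyres price index uses base-period quantities as weights.
ΣP(2013)·Q(2009) = 1.28×308 + 13.05×132 = 394.24 + 1722.6 = 2116.84
ΣP(2009)·Q(2009) = 1.43×308 + 18.56×132 = 440.44 + 2449.92 = 2890.36
Index = 2116.84 / 2890.36 × 100 = 73.2379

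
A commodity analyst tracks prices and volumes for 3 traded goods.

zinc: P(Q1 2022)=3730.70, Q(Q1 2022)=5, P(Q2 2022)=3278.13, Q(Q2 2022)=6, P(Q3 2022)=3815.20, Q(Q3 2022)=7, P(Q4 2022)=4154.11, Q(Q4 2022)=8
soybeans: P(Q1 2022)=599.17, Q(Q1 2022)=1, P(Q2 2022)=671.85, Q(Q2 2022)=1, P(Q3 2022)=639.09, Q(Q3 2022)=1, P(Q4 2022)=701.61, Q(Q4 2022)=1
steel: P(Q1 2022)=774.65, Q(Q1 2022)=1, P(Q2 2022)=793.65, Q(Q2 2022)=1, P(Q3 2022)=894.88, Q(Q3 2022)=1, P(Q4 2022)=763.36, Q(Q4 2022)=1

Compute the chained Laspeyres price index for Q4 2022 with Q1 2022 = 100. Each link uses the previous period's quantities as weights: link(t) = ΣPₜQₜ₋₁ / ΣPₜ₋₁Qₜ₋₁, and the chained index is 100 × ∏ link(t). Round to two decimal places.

111.45

Link Q1 2022→Q2 2022:
ΣP(Q2 2022)Q(Q1 2022) = 3278.13×5 + 671.85×1 + 793.65×1 = 16390.65 + 671.85 + 793.65 = 17856.15
ΣP(Q1 2022)Q(Q1 2022) = 3730.70×5 + 599.17×1 + 774.65×1 = 18653.5 + 599.17 + 774.65 = 20027.32
link = 17856.15/20027.32 = 0.891590
Link Q2 2022→Q3 2022:
ΣP(Q3 2022)Q(Q2 2022) = 3815.20×6 + 639.09×1 + 894.88×1 = 22891.2 + 639.09 + 894.88 = 24425.17
ΣP(Q2 2022)Q(Q2 2022) = 3278.13×6 + 671.85×1 + 793.65×1 = 19668.78 + 671.85 + 793.65 = 21134.28
link = 24425.17/21134.28 = 1.155713
Link Q3 2022→Q4 2022:
ΣP(Q4 2022)Q(Q3 2022) = 4154.11×7 + 701.61×1 + 763.36×1 = 29078.77 + 701.61 + 763.36 = 30543.74
ΣP(Q3 2022)Q(Q3 2022) = 3815.20×7 + 639.09×1 + 894.88×1 = 26706.4 + 639.09 + 894.88 = 28240.37
link = 30543.74/28240.37 = 1.081563
Chained index = 100 × 0.891590 × 1.155713 × 1.081563 = 111.4466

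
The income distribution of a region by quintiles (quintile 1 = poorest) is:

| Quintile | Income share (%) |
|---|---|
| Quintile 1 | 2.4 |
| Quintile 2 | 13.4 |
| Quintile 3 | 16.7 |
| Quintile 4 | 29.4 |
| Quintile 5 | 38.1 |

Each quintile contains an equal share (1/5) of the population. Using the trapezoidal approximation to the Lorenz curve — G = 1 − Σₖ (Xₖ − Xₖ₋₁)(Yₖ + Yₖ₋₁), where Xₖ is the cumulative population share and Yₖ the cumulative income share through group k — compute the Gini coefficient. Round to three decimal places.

0.350

Cumulative income shares Yₖ: 0.0240, 0.1580, 0.3250, 0.6190, 1.0000
Σ (Xₖ−Xₖ₋₁)(Yₖ+Yₖ₋₁) = (1/5)(0.0240+0.0000) + (1/5)(0.1580+0.0240) + (1/5)(0.3250+0.1580) + (1/5)(0.6190+0.3250) + (1/5)(1.0000+0.6190)
  = 0.0048 + 0.0364 + 0.0966 + 0.1888 + 0.3238 = 0.6504
G = 1 − 0.6504 = 0.3496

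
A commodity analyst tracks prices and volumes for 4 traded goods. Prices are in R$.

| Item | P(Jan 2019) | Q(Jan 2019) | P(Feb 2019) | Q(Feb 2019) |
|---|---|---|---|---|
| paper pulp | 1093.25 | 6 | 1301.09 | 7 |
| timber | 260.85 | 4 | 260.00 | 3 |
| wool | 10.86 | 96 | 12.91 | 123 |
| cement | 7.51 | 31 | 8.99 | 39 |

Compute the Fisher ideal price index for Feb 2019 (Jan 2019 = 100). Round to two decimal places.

117.12

Laspeyres component (base-period weights):
ΣP(Feb 2019)Q(Jan 2019) = 1301.09×6 + 260.00×4 + 12.91×96 + 8.99×31 = 7806.54 + 1040 + 1239.36 + 278.69 = 10364.59
ΣP(Jan 2019)Q(Jan 2019) = 1093.25×6 + 260.85×4 + 10.86×96 + 7.51×31 = 6559.5 + 1043.4 + 1042.56 + 232.81 = 8878.27
L = 10364.59 / 8878.27 × 100 = 116.7411
Paasche component (current-period weights):
ΣP(Feb 2019)Q(Feb 2019) = 1301.09×7 + 260.00×3 + 12.91×123 + 8.99×39 = 9107.63 + 780 + 1587.93 + 350.61 = 11826.17
ΣP(Jan 2019)Q(Feb 2019) = 1093.25×7 + 260.85×3 + 10.86×123 + 7.51×39 = 7652.75 + 782.55 + 1335.78 + 292.89 = 10063.97
P = 11826.17 / 10063.97 × 100 = 117.5100
Fisher = √(L × P) = √(116.7411 × 117.5100) = 117.1249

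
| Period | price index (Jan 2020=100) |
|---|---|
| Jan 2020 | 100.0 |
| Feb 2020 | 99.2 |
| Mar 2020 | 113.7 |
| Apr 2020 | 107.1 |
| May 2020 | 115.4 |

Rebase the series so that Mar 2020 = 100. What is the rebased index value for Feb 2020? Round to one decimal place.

Rebased(Feb 2020) = 99.2 / 113.7 × 100 = 87.2471

87.2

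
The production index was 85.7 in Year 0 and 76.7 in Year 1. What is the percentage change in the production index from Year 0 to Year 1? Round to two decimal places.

-10.50%

Change = (76.7 − 85.7) / 85.7 × 100
       = -9.0 / 85.7 × 100 = -10.5018%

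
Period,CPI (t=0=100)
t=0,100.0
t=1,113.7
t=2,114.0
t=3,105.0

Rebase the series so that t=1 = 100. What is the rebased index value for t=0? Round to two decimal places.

Rebased(t=0) = 100.0 / 113.7 × 100 = 87.9507

87.95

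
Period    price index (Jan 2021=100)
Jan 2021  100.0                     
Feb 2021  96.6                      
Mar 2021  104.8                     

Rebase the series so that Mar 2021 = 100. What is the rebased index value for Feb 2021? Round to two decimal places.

92.18

Rebased(Feb 2021) = 96.6 / 104.8 × 100 = 92.1756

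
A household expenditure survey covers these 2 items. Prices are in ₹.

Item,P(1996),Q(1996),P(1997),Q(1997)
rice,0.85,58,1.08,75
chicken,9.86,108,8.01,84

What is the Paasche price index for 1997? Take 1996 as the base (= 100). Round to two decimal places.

84.51

Paasche price index uses current-period quantities as weights.
ΣP(1997)·Q(1997) = 1.08×75 + 8.01×84 = 81 + 672.84 = 753.84
ΣP(1996)·Q(1997) = 0.85×75 + 9.86×84 = 63.75 + 828.24 = 891.99
Index = 753.84 / 891.99 × 100 = 84.5122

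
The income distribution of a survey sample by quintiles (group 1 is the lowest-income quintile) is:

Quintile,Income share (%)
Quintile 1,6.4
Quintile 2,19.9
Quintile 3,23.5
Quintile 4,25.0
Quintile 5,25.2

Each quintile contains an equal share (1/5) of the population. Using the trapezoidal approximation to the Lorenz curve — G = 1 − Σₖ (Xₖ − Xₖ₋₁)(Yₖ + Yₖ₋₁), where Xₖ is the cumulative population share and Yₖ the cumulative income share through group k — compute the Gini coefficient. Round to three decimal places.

Cumulative income shares Yₖ: 0.0640, 0.2630, 0.4980, 0.7480, 1.0000
Σ (Xₖ−Xₖ₋₁)(Yₖ+Yₖ₋₁) = (1/5)(0.0640+0.0000) + (1/5)(0.2630+0.0640) + (1/5)(0.4980+0.2630) + (1/5)(0.7480+0.4980) + (1/5)(1.0000+0.7480)
  = 0.0128 + 0.0654 + 0.1522 + 0.2492 + 0.3496 = 0.8292
G = 1 − 0.8292 = 0.1708

0.171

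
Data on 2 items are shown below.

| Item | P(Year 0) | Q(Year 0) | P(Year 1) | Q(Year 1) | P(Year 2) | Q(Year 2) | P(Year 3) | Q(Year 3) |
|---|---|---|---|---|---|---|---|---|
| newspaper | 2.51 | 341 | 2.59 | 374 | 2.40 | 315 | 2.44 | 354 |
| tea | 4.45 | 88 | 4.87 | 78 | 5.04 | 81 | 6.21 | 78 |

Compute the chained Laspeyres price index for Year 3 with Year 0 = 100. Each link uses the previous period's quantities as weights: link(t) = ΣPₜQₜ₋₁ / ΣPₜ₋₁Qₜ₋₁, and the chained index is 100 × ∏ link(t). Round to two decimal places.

Link Year 0→Year 1:
ΣP(Year 1)Q(Year 0) = 2.59×341 + 4.87×88 = 883.19 + 428.56 = 1311.75
ΣP(Year 0)Q(Year 0) = 2.51×341 + 4.45×88 = 855.91 + 391.6 = 1247.51
link = 1311.75/1247.51 = 1.051495
Link Year 1→Year 2:
ΣP(Year 2)Q(Year 1) = 2.40×374 + 5.04×78 = 897.6 + 393.12 = 1290.72
ΣP(Year 1)Q(Year 1) = 2.59×374 + 4.87×78 = 968.66 + 379.86 = 1348.52
link = 1290.72/1348.52 = 0.957138
Link Year 2→Year 3:
ΣP(Year 3)Q(Year 2) = 2.44×315 + 6.21×81 = 768.6 + 503.01 = 1271.61
ΣP(Year 2)Q(Year 2) = 2.40×315 + 5.04×81 = 756 + 408.24 = 1164.24
link = 1271.61/1164.24 = 1.092223
Chained index = 100 × 1.051495 × 0.957138 × 1.092223 = 109.9241

109.92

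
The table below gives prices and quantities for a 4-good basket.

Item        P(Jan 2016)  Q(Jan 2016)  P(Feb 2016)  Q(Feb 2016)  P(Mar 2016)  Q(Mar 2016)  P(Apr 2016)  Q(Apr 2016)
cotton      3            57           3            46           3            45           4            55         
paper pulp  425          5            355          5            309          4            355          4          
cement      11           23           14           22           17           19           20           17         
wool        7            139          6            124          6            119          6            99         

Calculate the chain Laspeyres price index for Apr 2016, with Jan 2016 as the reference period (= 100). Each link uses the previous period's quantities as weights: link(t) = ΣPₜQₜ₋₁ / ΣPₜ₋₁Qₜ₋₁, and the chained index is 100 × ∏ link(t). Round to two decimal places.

93.09

Link Jan 2016→Feb 2016:
ΣP(Feb 2016)Q(Jan 2016) = 3×57 + 355×5 + 14×23 + 6×139 = 171 + 1775 + 322 + 834 = 3102
ΣP(Jan 2016)Q(Jan 2016) = 3×57 + 425×5 + 11×23 + 7×139 = 171 + 2125 + 253 + 973 = 3522
link = 3102/3522 = 0.880750
Link Feb 2016→Mar 2016:
ΣP(Mar 2016)Q(Feb 2016) = 3×46 + 309×5 + 17×22 + 6×124 = 138 + 1545 + 374 + 744 = 2801
ΣP(Feb 2016)Q(Feb 2016) = 3×46 + 355×5 + 14×22 + 6×124 = 138 + 1775 + 308 + 744 = 2965
link = 2801/2965 = 0.944688
Link Mar 2016→Apr 2016:
ΣP(Apr 2016)Q(Mar 2016) = 4×45 + 355×4 + 20×19 + 6×119 = 180 + 1420 + 380 + 714 = 2694
ΣP(Mar 2016)Q(Mar 2016) = 3×45 + 309×4 + 17×19 + 6×119 = 135 + 1236 + 323 + 714 = 2408
link = 2694/2408 = 1.118771
Chained index = 100 × 0.880750 × 0.944688 × 1.118771 = 93.0855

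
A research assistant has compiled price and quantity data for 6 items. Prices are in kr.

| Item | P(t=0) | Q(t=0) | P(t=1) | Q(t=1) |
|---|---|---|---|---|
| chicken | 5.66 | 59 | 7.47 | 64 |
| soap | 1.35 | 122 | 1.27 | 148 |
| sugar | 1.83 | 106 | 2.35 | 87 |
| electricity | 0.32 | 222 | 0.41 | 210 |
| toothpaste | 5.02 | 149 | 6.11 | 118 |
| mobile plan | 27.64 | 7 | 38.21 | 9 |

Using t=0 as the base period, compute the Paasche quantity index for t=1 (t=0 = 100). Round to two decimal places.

Paasche quantity index uses current-period prices as weights.
ΣP(t=1)·Q(t=1) = 7.47×64 + 1.27×148 + 2.35×87 + 0.41×210 + 6.11×118 + 38.21×9 = 478.08 + 187.96 + 204.45 + 86.1 + 720.98 + 343.89 = 2021.46
ΣP(t=1)·Q(t=0) = 7.47×59 + 1.27×122 + 2.35×106 + 0.41×222 + 6.11×149 + 38.21×7 = 440.73 + 154.94 + 249.1 + 91.02 + 910.39 + 267.47 = 2113.65
Index = 2021.46 / 2113.65 × 100 = 95.6384

95.64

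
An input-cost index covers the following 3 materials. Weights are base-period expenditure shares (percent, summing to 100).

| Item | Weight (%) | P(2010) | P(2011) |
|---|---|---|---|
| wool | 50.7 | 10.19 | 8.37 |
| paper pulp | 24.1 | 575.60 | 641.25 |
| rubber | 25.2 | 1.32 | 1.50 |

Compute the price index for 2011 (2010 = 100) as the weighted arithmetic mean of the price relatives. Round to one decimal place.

97.1

wool: 50.7 × (8.37/10.19) = 50.7 × 0.821394 = 41.6447
paper pulp: 24.1 × (641.25/575.60) = 24.1 × 1.114055 = 26.8487
rubber: 25.2 × (1.50/1.32) = 25.2 × 1.136364 = 28.6364
Index = Σ wᵢ·(p₁ᵢ/p₀ᵢ) = 41.6447 + 26.8487 + 28.6364 = 97.1297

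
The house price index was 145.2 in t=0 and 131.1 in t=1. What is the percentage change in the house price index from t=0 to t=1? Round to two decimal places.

-9.71%

Change = (131.1 − 145.2) / 145.2 × 100
       = -14.1 / 145.2 × 100 = -9.7107%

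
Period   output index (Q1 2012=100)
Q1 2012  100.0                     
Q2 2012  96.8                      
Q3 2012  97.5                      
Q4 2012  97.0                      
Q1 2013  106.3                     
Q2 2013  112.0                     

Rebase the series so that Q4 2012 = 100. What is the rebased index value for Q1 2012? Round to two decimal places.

Rebased(Q1 2012) = 100.0 / 97.0 × 100 = 103.0928

103.09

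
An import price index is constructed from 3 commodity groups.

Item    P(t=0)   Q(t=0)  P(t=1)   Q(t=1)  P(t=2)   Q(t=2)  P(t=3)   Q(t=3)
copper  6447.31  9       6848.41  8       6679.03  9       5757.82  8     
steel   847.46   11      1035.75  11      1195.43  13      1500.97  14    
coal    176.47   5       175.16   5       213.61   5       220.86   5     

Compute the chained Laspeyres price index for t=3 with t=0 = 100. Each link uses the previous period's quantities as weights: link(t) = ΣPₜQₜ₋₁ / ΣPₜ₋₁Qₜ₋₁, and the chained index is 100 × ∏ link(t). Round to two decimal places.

103.18

Link t=0→t=1:
ΣP(t=1)Q(t=0) = 6848.41×9 + 1035.75×11 + 175.16×5 = 61635.69 + 11393.25 + 875.8 = 73904.74
ΣP(t=0)Q(t=0) = 6447.31×9 + 847.46×11 + 176.47×5 = 58025.79 + 9322.06 + 882.35 = 68230.2
link = 73904.74/68230.2 = 1.083168
Link t=1→t=2:
ΣP(t=2)Q(t=1) = 6679.03×8 + 1195.43×11 + 213.61×5 = 53432.24 + 13149.73 + 1068.05 = 67650.02
ΣP(t=1)Q(t=1) = 6848.41×8 + 1035.75×11 + 175.16×5 = 54787.28 + 11393.25 + 875.8 = 67056.33
link = 67650.02/67056.33 = 1.008854
Link t=2→t=3:
ΣP(t=3)Q(t=2) = 5757.82×9 + 1500.97×13 + 220.86×5 = 51820.38 + 19512.61 + 1104.3 = 72437.29
ΣP(t=2)Q(t=2) = 6679.03×9 + 1195.43×13 + 213.61×5 = 60111.27 + 15540.59 + 1068.05 = 76719.91
link = 72437.29/76719.91 = 0.944179
Chained index = 100 × 1.083168 × 1.008854 × 0.944179 = 103.1758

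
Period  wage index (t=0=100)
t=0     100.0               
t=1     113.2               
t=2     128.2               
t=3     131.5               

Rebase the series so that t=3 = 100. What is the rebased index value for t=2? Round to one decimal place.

97.5

Rebased(t=2) = 128.2 / 131.5 × 100 = 97.4905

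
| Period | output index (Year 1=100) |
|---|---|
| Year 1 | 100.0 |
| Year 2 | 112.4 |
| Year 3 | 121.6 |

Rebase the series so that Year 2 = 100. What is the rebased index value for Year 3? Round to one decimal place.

Rebased(Year 3) = 121.6 / 112.4 × 100 = 108.1851

108.2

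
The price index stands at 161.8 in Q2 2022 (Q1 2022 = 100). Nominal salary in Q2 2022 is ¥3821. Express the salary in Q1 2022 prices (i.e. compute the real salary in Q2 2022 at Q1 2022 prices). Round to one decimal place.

Real = Nominal ÷ (Index/100) = 3821 ÷ (161.8/100)
     = 3821 ÷ 1.618 = 2361.5575

2361.6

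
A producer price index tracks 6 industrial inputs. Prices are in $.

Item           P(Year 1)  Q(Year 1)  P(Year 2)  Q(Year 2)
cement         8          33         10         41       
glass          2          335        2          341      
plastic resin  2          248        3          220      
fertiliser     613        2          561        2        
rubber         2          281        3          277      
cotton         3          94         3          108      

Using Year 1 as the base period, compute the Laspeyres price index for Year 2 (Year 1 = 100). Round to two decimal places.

Laspeyres price index uses base-period quantities as weights.
ΣP(Year 2)·Q(Year 1) = 10×33 + 2×335 + 3×248 + 561×2 + 3×281 + 3×94 = 330 + 670 + 744 + 1122 + 843 + 282 = 3991
ΣP(Year 1)·Q(Year 1) = 8×33 + 2×335 + 2×248 + 613×2 + 2×281 + 3×94 = 264 + 670 + 496 + 1226 + 562 + 282 = 3500
Index = 3991 / 3500 × 100 = 114.0286

114.03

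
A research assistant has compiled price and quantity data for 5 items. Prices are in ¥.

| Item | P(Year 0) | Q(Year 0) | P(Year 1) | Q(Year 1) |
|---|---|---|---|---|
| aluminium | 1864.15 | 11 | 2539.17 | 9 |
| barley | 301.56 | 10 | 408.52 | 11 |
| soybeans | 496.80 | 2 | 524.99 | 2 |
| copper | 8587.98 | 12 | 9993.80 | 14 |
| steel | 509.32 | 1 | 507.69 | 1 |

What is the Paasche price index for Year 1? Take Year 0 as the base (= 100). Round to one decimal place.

119.0

Paasche price index uses current-period quantities as weights.
ΣP(Year 1)·Q(Year 1) = 2539.17×9 + 408.52×11 + 524.99×2 + 9993.80×14 + 507.69×1 = 22852.53 + 4493.72 + 1049.98 + 139913.2 + 507.69 = 168817.12
ΣP(Year 0)·Q(Year 1) = 1864.15×9 + 301.56×11 + 496.80×2 + 8587.98×14 + 509.32×1 = 16777.35 + 3317.16 + 993.6 + 120231.72 + 509.32 = 141829.15
Index = 168817.12 / 141829.15 × 100 = 119.0285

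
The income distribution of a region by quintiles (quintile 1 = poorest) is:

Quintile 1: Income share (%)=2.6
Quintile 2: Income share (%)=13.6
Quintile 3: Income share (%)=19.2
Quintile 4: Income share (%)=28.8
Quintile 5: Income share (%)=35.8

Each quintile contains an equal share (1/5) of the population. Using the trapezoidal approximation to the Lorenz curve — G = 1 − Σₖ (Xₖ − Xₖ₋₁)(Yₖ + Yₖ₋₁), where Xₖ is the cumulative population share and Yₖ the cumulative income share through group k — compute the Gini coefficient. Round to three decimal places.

Cumulative income shares Yₖ: 0.0260, 0.1620, 0.3540, 0.6420, 1.0000
Σ (Xₖ−Xₖ₋₁)(Yₖ+Yₖ₋₁) = (1/5)(0.0260+0.0000) + (1/5)(0.1620+0.0260) + (1/5)(0.3540+0.1620) + (1/5)(0.6420+0.3540) + (1/5)(1.0000+0.6420)
  = 0.0052 + 0.0376 + 0.1032 + 0.1992 + 0.3284 = 0.6736
G = 1 − 0.6736 = 0.3264

0.326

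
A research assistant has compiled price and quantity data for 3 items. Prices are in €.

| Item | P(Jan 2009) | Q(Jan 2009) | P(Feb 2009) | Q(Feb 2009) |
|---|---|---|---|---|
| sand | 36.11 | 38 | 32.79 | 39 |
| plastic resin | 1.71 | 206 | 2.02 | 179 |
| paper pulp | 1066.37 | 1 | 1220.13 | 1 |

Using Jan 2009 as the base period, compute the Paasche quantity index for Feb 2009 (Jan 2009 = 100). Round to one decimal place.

Paasche quantity index uses current-period prices as weights.
ΣP(Feb 2009)·Q(Feb 2009) = 32.79×39 + 2.02×179 + 1220.13×1 = 1278.81 + 361.58 + 1220.13 = 2860.52
ΣP(Feb 2009)·Q(Jan 2009) = 32.79×38 + 2.02×206 + 1220.13×1 = 1246.02 + 416.12 + 1220.13 = 2882.27
Index = 2860.52 / 2882.27 × 100 = 99.2454

99.2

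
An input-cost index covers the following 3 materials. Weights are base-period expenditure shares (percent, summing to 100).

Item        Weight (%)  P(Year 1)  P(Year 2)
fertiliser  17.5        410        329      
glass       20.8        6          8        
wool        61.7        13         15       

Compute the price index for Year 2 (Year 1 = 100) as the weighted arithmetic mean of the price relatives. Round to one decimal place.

113.0

fertiliser: 17.5 × (329/410) = 17.5 × 0.802439 = 14.0427
glass: 20.8 × (8/6) = 20.8 × 1.333333 = 27.7333
wool: 61.7 × (15/13) = 61.7 × 1.153846 = 71.1923
Index = Σ wᵢ·(p₁ᵢ/p₀ᵢ) = 14.0427 + 27.7333 + 71.1923 = 112.9683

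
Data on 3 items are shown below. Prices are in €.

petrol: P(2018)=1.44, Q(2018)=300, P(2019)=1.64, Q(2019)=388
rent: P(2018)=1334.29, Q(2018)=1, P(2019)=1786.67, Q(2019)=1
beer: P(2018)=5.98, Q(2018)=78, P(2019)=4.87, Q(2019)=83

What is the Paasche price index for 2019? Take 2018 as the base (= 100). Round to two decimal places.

Paasche price index uses current-period quantities as weights.
ΣP(2019)·Q(2019) = 1.64×388 + 1786.67×1 + 4.87×83 = 636.32 + 1786.67 + 404.21 = 2827.2
ΣP(2018)·Q(2019) = 1.44×388 + 1334.29×1 + 5.98×83 = 558.72 + 1334.29 + 496.34 = 2389.35
Index = 2827.2 / 2389.35 × 100 = 118.3251

118.33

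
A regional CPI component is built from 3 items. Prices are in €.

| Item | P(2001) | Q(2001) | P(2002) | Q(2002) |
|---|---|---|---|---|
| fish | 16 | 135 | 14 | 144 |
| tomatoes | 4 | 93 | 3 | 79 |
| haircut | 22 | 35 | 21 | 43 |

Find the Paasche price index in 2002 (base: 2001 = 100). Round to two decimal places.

88.50

Paasche price index uses current-period quantities as weights.
ΣP(2002)·Q(2002) = 14×144 + 3×79 + 21×43 = 2016 + 237 + 903 = 3156
ΣP(2001)·Q(2002) = 16×144 + 4×79 + 22×43 = 2304 + 316 + 946 = 3566
Index = 3156 / 3566 × 100 = 88.5025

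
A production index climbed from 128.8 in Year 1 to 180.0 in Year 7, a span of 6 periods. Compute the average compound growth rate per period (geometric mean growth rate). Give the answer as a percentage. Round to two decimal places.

Growth factor = (180.0/128.8)^(1/6) = (1.397516)^(1/6) = 1.057368
Growth rate = 1.057368 − 1 = 0.057368 = 5.7368%

5.74%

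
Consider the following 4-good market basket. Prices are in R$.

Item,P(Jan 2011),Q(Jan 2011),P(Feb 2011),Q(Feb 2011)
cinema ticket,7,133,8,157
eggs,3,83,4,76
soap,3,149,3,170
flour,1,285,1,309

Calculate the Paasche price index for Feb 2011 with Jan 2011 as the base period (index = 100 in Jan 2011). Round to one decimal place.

Paasche price index uses current-period quantities as weights.
ΣP(Feb 2011)·Q(Feb 2011) = 8×157 + 4×76 + 3×170 + 1×309 = 1256 + 304 + 510 + 309 = 2379
ΣP(Jan 2011)·Q(Feb 2011) = 7×157 + 3×76 + 3×170 + 1×309 = 1099 + 228 + 510 + 309 = 2146
Index = 2379 / 2146 × 100 = 110.8574

110.9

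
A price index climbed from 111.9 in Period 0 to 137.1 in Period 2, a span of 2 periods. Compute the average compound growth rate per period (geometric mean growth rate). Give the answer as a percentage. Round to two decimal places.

10.69%

Growth factor = (137.1/111.9)^(1/2) = (1.225201)^(1/2) = 1.106888
Growth rate = 1.106888 − 1 = 0.106888 = 10.6888%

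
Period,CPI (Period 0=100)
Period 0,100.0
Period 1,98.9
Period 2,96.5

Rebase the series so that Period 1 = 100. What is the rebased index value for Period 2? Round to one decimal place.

97.6

Rebased(Period 2) = 96.5 / 98.9 × 100 = 97.5733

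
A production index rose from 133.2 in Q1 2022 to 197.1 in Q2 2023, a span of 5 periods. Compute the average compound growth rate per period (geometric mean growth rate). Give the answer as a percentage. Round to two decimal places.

Growth factor = (197.1/133.2)^(1/5) = (1.479730)^(1/5) = 1.081525
Growth rate = 1.081525 − 1 = 0.081525 = 8.1525%

8.15%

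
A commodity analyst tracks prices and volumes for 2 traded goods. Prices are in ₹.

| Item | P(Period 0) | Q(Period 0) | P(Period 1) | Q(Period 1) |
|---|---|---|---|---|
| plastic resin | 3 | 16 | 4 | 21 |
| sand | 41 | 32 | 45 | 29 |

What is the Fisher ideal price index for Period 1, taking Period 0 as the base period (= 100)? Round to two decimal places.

Laspeyres component (base-period weights):
ΣP(Period 1)Q(Period 0) = 4×16 + 45×32 = 64 + 1440 = 1504
ΣP(Period 0)Q(Period 0) = 3×16 + 41×32 = 48 + 1312 = 1360
L = 1504 / 1360 × 100 = 110.5882
Paasche component (current-period weights):
ΣP(Period 1)Q(Period 1) = 4×21 + 45×29 = 84 + 1305 = 1389
ΣP(Period 0)Q(Period 1) = 3×21 + 41×29 = 63 + 1189 = 1252
P = 1389 / 1252 × 100 = 110.9425
Fisher = √(L × P) = √(110.5882 × 110.9425) = 110.7652

110.77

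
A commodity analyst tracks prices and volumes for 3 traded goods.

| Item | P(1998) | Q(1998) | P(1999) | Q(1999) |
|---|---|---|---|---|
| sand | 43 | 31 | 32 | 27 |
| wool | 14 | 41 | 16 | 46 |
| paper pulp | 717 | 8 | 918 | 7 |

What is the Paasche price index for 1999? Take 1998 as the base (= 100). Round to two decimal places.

117.61

Paasche price index uses current-period quantities as weights.
ΣP(1999)·Q(1999) = 32×27 + 16×46 + 918×7 = 864 + 736 + 6426 = 8026
ΣP(1998)·Q(1999) = 43×27 + 14×46 + 717×7 = 1161 + 644 + 5019 = 6824
Index = 8026 / 6824 × 100 = 117.6143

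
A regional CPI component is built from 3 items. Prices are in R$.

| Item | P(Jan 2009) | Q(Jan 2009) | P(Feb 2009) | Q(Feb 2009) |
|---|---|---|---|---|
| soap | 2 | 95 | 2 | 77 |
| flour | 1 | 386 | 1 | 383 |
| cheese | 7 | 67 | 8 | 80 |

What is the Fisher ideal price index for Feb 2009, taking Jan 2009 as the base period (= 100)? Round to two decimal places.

106.85

Laspeyres component (base-period weights):
ΣP(Feb 2009)Q(Jan 2009) = 2×95 + 1×386 + 8×67 = 190 + 386 + 536 = 1112
ΣP(Jan 2009)Q(Jan 2009) = 2×95 + 1×386 + 7×67 = 190 + 386 + 469 = 1045
L = 1112 / 1045 × 100 = 106.4115
Paasche component (current-period weights):
ΣP(Feb 2009)Q(Feb 2009) = 2×77 + 1×383 + 8×80 = 154 + 383 + 640 = 1177
ΣP(Jan 2009)Q(Feb 2009) = 2×77 + 1×383 + 7×80 = 154 + 383 + 560 = 1097
P = 1177 / 1097 × 100 = 107.2926
Fisher = √(L × P) = √(106.4115 × 107.2926) = 106.8511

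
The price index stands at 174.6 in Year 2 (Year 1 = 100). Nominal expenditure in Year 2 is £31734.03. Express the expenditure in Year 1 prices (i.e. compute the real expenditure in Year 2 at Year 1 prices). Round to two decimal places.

18175.27

Real = Nominal ÷ (Index/100) = 31734.03 ÷ (174.6/100)
     = 31734.03 ÷ 1.746 = 18175.2749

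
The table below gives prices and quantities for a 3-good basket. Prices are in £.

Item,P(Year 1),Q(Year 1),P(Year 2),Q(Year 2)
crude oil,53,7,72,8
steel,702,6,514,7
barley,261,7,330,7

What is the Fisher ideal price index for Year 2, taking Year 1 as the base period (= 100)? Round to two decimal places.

91.25

Laspeyres component (base-period weights):
ΣP(Year 2)Q(Year 1) = 72×7 + 514×6 + 330×7 = 504 + 3084 + 2310 = 5898
ΣP(Year 1)Q(Year 1) = 53×7 + 702×6 + 261×7 = 371 + 4212 + 1827 = 6410
L = 5898 / 6410 × 100 = 92.0125
Paasche component (current-period weights):
ΣP(Year 2)Q(Year 2) = 72×8 + 514×7 + 330×7 = 576 + 3598 + 2310 = 6484
ΣP(Year 1)Q(Year 2) = 53×8 + 702×7 + 261×7 = 424 + 4914 + 1827 = 7165
P = 6484 / 7165 × 100 = 90.4955
Fisher = √(L × P) = √(92.0125 × 90.4955) = 91.2508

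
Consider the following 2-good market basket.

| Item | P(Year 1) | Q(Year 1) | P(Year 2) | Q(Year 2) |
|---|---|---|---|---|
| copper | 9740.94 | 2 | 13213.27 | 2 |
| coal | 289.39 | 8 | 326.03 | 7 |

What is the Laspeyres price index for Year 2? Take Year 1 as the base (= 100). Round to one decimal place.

133.2

Laspeyres price index uses base-period quantities as weights.
ΣP(Year 2)·Q(Year 1) = 13213.27×2 + 326.03×8 = 26426.54 + 2608.24 = 29034.78
ΣP(Year 1)·Q(Year 1) = 9740.94×2 + 289.39×8 = 19481.88 + 2315.12 = 21797
Index = 29034.78 / 21797 × 100 = 133.2054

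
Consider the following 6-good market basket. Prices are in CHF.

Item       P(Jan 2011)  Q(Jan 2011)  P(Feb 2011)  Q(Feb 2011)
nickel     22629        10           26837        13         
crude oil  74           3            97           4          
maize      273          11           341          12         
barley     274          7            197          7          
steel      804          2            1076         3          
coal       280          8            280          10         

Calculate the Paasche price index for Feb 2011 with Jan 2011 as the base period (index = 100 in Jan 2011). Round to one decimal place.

Paasche price index uses current-period quantities as weights.
ΣP(Feb 2011)·Q(Feb 2011) = 26837×13 + 97×4 + 341×12 + 197×7 + 1076×3 + 280×10 = 348881 + 388 + 4092 + 1379 + 3228 + 2800 = 360768
ΣP(Jan 2011)·Q(Feb 2011) = 22629×13 + 74×4 + 273×12 + 274×7 + 804×3 + 280×10 = 294177 + 296 + 3276 + 1918 + 2412 + 2800 = 304879
Index = 360768 / 304879 × 100 = 118.3315

118.3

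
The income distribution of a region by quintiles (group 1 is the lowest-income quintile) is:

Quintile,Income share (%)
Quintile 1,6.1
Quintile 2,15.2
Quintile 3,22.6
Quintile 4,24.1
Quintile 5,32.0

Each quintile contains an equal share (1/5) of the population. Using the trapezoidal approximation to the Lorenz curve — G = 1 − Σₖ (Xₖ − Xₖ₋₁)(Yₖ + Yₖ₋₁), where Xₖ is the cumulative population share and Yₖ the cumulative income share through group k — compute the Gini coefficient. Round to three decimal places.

0.243

Cumulative income shares Yₖ: 0.0610, 0.2130, 0.4390, 0.6800, 1.0000
Σ (Xₖ−Xₖ₋₁)(Yₖ+Yₖ₋₁) = (1/5)(0.0610+0.0000) + (1/5)(0.2130+0.0610) + (1/5)(0.4390+0.2130) + (1/5)(0.6800+0.4390) + (1/5)(1.0000+0.6800)
  = 0.0122 + 0.0548 + 0.1304 + 0.2238 + 0.3360 = 0.7572
G = 1 − 0.7572 = 0.2428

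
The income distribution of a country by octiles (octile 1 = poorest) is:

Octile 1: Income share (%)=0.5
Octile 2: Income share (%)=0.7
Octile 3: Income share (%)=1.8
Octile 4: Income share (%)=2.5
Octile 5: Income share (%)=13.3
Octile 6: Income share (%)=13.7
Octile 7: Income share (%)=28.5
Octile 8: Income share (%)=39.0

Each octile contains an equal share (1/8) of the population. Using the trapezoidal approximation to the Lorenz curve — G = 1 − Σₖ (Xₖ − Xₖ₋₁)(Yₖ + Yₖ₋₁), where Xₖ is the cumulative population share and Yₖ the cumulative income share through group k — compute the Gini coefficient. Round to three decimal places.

0.569

Cumulative income shares Yₖ: 0.0050, 0.0120, 0.0300, 0.0550, 0.1880, 0.3250, 0.6100, 1.0000
Σ (Xₖ−Xₖ₋₁)(Yₖ+Yₖ₋₁) = (1/8)(0.0050+0.0000) + (1/8)(0.0120+0.0050) + (1/8)(0.0300+0.0120) + (1/8)(0.0550+0.0300) + (1/8)(0.1880+0.0550) + (1/8)(0.3250+0.1880) + (1/8)(0.6100+0.3250) + (1/8)(1.0000+0.6100)
  = 0.0006 + 0.0021 + 0.0053 + 0.0106 + 0.0304 + 0.0641 + 0.1169 + 0.2012 = 0.4312
G = 1 − 0.4312 = 0.5688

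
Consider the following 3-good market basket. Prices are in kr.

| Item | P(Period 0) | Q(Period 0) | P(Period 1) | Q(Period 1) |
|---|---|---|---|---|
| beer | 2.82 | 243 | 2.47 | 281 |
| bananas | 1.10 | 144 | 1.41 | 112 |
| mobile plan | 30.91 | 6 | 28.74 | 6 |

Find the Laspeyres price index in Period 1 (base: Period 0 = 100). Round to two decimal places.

94.81

Laspeyres price index uses base-period quantities as weights.
ΣP(Period 1)·Q(Period 0) = 2.47×243 + 1.41×144 + 28.74×6 = 600.21 + 203.04 + 172.44 = 975.69
ΣP(Period 0)·Q(Period 0) = 2.82×243 + 1.10×144 + 30.91×6 = 685.26 + 158.4 + 185.46 = 1029.12
Index = 975.69 / 1029.12 × 100 = 94.8082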